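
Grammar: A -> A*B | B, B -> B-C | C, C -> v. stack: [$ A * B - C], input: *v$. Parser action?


handle 'B-C' on top
Action: reduce (B -> B-C)


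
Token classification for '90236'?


Pattern: digits only
Type: INTEGER_LITERAL


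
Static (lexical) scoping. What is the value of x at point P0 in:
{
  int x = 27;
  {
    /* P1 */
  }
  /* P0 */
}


x declared in the same block as P0
x = 27


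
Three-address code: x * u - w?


Break into single-operator statements:
t1 = x * u
t2 = t1 - w


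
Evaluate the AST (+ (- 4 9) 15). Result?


Evaluate inner: (- 4 9) = -5
Evaluate root: (+ -5 15) = 10
Result: 10


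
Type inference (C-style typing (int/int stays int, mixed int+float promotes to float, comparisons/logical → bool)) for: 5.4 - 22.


Operand types: float - int
Rule: mixed int/float promotes to float; int/int stays int
Result type: float


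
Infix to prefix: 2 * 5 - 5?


left-to-right (same/higher precedence on left): tree is (- (* 2 5) 5)
Prefix: - * 2 5 5


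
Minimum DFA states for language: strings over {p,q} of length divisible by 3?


Track length mod 3: states 0..2, accept at 0
Minimal DFA: 3 states


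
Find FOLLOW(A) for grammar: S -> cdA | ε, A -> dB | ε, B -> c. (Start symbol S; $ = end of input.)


$ ∈ FOLLOW(S). For each A -> αBβ: add FIRST(β)\{ε} to FOLLOW(B); if β nullable, add FOLLOW(A).
FOLLOW(A) = {$}


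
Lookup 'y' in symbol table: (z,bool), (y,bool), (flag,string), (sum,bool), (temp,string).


Lookup 'y' → type bool


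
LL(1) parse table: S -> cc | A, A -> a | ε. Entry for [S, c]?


For [S, c]: 'c' ∈ FIRST(cc)
Entry: S -> cc


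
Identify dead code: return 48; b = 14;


statement follows a return and is unreachable
Dead: 'b = 14'


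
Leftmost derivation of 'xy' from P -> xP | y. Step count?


Derivation: P => xP => xy
Steps: 2


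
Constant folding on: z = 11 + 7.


11 + 7 = 18 at compile time
Optimized: z = 18


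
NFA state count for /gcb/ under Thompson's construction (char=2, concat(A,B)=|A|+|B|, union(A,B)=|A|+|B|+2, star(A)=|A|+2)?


Syntax tree has 3 char leaf(s), 0 union(s), 0 star(s)
chars contribute 3×2 = 6; each union adds +2; each star adds +2
Total: 6 + 0 + 0 = 6 states


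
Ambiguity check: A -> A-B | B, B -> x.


precedence layered via separate nonterminal B: deterministic
Unambiguous


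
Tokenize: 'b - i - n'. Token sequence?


Scan left to right, longest-match per lexeme
Tokens: ID(b), OP(-), ID(i), OP(-), ID(n)


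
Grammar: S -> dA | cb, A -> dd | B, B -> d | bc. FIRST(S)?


Per alternative of S: FIRST(dA) = {d}; FIRST(cb) = {c}
FIRST(S) = {c, d}


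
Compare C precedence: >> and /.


'/' is multiplicative (level 10); '>>' is shift (level 8)
Higher level binds tighter
'/' has higher precedence than '>>'


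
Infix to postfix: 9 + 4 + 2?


Left to right (same or higher precedence on left)
Postfix: 9 4 + 2 +


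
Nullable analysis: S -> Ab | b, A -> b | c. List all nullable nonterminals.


A nonterminal is nullable iff some alternative derives ε (directly, or every symbol in it is nullable)
Nullable: {}


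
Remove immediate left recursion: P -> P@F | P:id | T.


Left-recursive alternatives: P@F, P:id; non-recursive: T
Introduce P': P -> TP', P' -> @FP' | :idP' | ε


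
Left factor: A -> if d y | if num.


Common prefix: 'if'
Factored: A -> if A', A' -> d y | num


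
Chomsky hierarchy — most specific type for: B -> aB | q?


Right-linear: every RHS is a terminal or a terminal followed by one nonterminal
Classification: Type 3 (Regular)


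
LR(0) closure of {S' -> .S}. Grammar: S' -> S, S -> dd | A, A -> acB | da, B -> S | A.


Start: S' -> .S
For each item with dot before a nonterminal B, add B -> .γ for every B-production
Closure: [S' -> .S, S -> .dd, S -> .A, A -> .acB, A -> .da]


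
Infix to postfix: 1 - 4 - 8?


Left to right (same or higher precedence on left)
Postfix: 1 4 - 8 -


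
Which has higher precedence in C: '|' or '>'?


'>' is relational (level 7); '|' is bitwise OR (level 3)
Higher level binds tighter
'>' has higher precedence than '|'


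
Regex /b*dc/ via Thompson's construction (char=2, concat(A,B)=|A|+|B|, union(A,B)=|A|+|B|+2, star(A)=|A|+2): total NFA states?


Syntax tree has 3 char leaf(s), 0 union(s), 1 star(s)
chars contribute 3×2 = 6; each union adds +2; each star adds +2
Total: 6 + 0 + 2 = 8 states


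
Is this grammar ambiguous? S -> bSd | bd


balanced b^n…d^n: each string has a unique parse
Unambiguous


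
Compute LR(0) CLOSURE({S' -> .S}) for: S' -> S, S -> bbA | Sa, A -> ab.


Start: S' -> .S
For each item with dot before a nonterminal B, add B -> .γ for every B-production
Closure: [S' -> .S, S -> .bbA, S -> .Sa]


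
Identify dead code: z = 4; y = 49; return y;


z is assigned but never read
Dead: 'z = 4'


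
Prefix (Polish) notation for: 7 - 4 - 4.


left-to-right (same/higher precedence on left): tree is (- (- 7 4) 4)
Prefix: - - 7 4 4


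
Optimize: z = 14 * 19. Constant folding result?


14 * 19 = 266 at compile time
Optimized: z = 266


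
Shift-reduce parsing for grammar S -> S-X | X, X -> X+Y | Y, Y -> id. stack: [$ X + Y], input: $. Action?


handle 'X+Y' on top
Action: reduce (X -> X+Y)


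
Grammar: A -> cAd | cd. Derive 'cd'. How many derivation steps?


Derivation: A => cd
Steps: 1


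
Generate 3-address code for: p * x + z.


Break into single-operator statements:
t1 = p * x
t2 = t1 + z


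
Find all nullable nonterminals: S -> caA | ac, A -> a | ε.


A nonterminal is nullable iff some alternative derives ε (directly, or every symbol in it is nullable)
Nullable: {A}


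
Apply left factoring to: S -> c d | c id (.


Common prefix: 'c'
Factored: S -> c S', S' -> d | id (


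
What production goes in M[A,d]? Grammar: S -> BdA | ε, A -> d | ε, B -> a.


For [A, d]: 'd' ∈ FIRST(d)
Entry: A -> d


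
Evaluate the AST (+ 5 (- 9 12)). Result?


Evaluate inner: (- 9 12) = -3
Evaluate root: (+ 5 -3) = 2
Result: 2


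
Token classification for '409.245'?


Pattern: digits with a decimal point
Type: FLOAT_LITERAL


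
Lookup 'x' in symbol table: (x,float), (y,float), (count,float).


Lookup 'x' → type float


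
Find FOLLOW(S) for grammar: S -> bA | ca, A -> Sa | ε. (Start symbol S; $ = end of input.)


$ ∈ FOLLOW(S). For each A -> αBβ: add FIRST(β)\{ε} to FOLLOW(B); if β nullable, add FOLLOW(A).
FOLLOW(S) = {$, a}


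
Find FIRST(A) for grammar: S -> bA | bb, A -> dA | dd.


Per alternative of A: FIRST(dA) = {d}; FIRST(dd) = {d}
FIRST(A) = {d}


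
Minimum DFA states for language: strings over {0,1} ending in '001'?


Track the longest suffix of input matching a prefix of '001': 4 classes (prefixes of length 0..3)
Minimal DFA: 4 states


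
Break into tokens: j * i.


Scan left to right, longest-match per lexeme
Tokens: ID(j), OP(*), ID(i)


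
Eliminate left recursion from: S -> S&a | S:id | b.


Left-recursive alternatives: S&a, S:id; non-recursive: b
Introduce S': S -> bS', S' -> &aS' | :idS' | ε


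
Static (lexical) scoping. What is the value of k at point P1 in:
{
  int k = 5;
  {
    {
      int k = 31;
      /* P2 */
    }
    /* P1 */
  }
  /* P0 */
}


P1's block does not declare k; resolves to the enclosing declaration at depth 0
k = 5


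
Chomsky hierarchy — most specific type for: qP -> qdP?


LHS has context (more than one symbol) and |LHS| ≤ |RHS|
Classification: Type 1 (Context-Sensitive)


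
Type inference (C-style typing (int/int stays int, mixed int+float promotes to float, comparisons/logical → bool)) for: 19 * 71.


Operand types: int * int
Rule: mixed int/float promotes to float; int/int stays int
Result type: int


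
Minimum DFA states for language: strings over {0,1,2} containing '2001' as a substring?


KMP-style automaton: 4 progress states + 1 absorbing accept = 5
Minimal DFA: 5 states


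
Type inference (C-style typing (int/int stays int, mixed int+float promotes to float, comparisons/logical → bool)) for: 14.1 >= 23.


Operand types: float >= int
Rule: comparison yields bool
Result type: bool


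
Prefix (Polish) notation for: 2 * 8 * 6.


left-to-right (same/higher precedence on left): tree is (* (* 2 8) 6)
Prefix: * * 2 8 6


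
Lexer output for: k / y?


Scan left to right, longest-match per lexeme
Tokens: ID(k), OP(/), ID(y)


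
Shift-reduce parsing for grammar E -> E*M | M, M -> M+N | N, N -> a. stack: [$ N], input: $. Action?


'N' (not preceded by M+) is the handle for M -> N
Action: reduce (M -> N)


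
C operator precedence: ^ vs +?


'+' is additive (level 9); '^' is bitwise XOR (level 4)
Higher level binds tighter
'+' has higher precedence than '^'


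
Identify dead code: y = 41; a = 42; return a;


y is assigned but never read
Dead: 'y = 41'


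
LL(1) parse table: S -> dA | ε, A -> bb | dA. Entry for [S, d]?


For [S, d]: 'd' ∈ FIRST(dA)
Entry: S -> dA


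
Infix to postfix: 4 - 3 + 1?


Left to right (same or higher precedence on left)
Postfix: 4 3 - 1 +


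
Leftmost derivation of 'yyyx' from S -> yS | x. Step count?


Derivation: S => yS => yyS => yyyS => yyyx
Steps: 4


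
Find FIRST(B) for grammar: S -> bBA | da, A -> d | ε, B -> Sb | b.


Per alternative of B: FIRST(Sb) = {b, d}; FIRST(b) = {b}
FIRST(B) = {b, d}


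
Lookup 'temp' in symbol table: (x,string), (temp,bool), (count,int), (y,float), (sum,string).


Lookup 'temp' → type bool


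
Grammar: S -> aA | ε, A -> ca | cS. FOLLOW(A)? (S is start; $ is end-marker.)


$ ∈ FOLLOW(S). For each A -> αBβ: add FIRST(β)\{ε} to FOLLOW(B); if β nullable, add FOLLOW(A).
FOLLOW(A) = {$}


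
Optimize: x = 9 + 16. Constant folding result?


9 + 16 = 25 at compile time
Optimized: x = 25


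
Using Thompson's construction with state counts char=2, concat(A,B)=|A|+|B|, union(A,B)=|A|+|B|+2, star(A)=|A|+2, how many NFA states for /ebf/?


Syntax tree has 3 char leaf(s), 0 union(s), 0 star(s)
chars contribute 3×2 = 6; each union adds +2; each star adds +2
Total: 6 + 0 + 0 = 6 states


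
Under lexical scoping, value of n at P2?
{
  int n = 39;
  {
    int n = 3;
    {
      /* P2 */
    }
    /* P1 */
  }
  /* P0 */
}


P2's block does not declare n; resolves to the enclosing declaration at depth 1
n = 3


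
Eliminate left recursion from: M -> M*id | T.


Left-recursive alternatives: M*id; non-recursive: T
Introduce M': M -> TM', M' -> *idM' | ε


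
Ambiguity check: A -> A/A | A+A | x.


'x/x+x' has two parse trees (no precedence encoded between / and +)
Ambiguous


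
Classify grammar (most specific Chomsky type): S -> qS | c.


Right-linear: every RHS is a terminal or a terminal followed by one nonterminal
Classification: Type 3 (Regular)


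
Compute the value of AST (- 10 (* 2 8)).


Evaluate inner: (* 2 8) = 16
Evaluate root: (- 10 16) = -6
Result: -6


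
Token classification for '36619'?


Pattern: digits only
Type: INTEGER_LITERAL


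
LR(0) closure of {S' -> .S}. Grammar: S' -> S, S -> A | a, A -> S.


Start: S' -> .S
For each item with dot before a nonterminal B, add B -> .γ for every B-production
Closure: [S' -> .S, S -> .A, S -> .a, A -> .S]


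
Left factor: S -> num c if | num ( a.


Common prefix: 'num'
Factored: S -> num S', S' -> c if | ( a


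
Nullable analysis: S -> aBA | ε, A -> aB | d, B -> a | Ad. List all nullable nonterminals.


A nonterminal is nullable iff some alternative derives ε (directly, or every symbol in it is nullable)
Nullable: {S}


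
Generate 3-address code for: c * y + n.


Break into single-operator statements:
t1 = c * y
t2 = t1 + n


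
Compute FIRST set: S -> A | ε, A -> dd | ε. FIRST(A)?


Per alternative of A: FIRST(dd) = {d}; FIRST(ε) = {ε}
FIRST(A) = {d, ε}


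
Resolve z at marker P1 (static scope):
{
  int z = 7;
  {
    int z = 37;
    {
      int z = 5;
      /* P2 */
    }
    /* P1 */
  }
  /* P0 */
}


z declared in the same block as P1
z = 37


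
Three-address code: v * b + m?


Break into single-operator statements:
t1 = v * b
t2 = t1 + m


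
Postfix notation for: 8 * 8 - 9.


Left to right (same or higher precedence on left)
Postfix: 8 8 * 9 -


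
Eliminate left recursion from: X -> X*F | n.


Left-recursive alternatives: X*F; non-recursive: n
Introduce X': X -> nX', X' -> *FX' | ε


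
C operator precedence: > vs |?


'>' is relational (level 7); '|' is bitwise OR (level 3)
Higher level binds tighter
'>' has higher precedence than '|'


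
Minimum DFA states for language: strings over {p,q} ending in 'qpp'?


Track the longest suffix of input matching a prefix of 'qpp': 4 classes (prefixes of length 0..3)
Minimal DFA: 4 states


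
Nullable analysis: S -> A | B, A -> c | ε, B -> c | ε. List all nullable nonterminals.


A nonterminal is nullable iff some alternative derives ε (directly, or every symbol in it is nullable)
Nullable: {A, B, S}


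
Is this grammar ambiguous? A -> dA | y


right-linear, alternatives start with distinct terminals 'd' vs 'y': unique leftmost derivation
Unambiguous


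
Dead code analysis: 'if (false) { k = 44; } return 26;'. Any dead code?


condition is constant false, so the whole block is unreachable
Dead: 'if (false) { k = 44; }'


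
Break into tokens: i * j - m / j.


Scan left to right, longest-match per lexeme
Tokens: ID(i), OP(*), ID(j), OP(-), ID(m), OP(/), ID(j)


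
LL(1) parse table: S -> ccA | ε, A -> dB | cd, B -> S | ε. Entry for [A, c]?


For [A, c]: 'c' ∈ FIRST(cd)
Entry: A -> cd


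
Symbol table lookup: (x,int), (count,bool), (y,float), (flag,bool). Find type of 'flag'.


Lookup 'flag' → type bool


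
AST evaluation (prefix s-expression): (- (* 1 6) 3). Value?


Evaluate inner: (* 1 6) = 6
Evaluate root: (- 6 3) = 3
Result: 3


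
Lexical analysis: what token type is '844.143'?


Pattern: digits with a decimal point
Type: FLOAT_LITERAL


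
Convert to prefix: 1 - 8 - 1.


left-to-right (same/higher precedence on left): tree is (- (- 1 8) 1)
Prefix: - - 1 8 1


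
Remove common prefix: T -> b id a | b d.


Common prefix: 'b'
Factored: T -> b T', T' -> id a | d


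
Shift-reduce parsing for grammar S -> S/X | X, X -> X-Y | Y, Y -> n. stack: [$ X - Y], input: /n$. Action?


handle 'X-Y' on top
Action: reduce (X -> X-Y)


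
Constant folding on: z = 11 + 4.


11 + 4 = 15 at compile time
Optimized: z = 15


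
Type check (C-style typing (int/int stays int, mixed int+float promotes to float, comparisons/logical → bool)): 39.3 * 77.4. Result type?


Operand types: float * float
Rule: mixed int/float promotes to float; int/int stays int
Result type: float


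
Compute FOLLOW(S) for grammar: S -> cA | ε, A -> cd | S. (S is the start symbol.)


$ ∈ FOLLOW(S). For each A -> αBβ: add FIRST(β)\{ε} to FOLLOW(B); if β nullable, add FOLLOW(A).
FOLLOW(S) = {$}


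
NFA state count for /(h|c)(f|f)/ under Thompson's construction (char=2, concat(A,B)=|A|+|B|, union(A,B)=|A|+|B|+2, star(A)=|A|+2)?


Syntax tree has 4 char leaf(s), 2 union(s), 0 star(s)
chars contribute 4×2 = 8; each union adds +2; each star adds +2
Total: 8 + 4 + 0 = 12 states


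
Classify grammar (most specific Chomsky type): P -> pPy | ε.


Single nonterminal LHS, but p^n y^n is not regular
Classification: Type 2 (Context-Free)


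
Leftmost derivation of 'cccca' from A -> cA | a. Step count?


Derivation: A => cA => ccA => cccA => ccccA => cccca
Steps: 5


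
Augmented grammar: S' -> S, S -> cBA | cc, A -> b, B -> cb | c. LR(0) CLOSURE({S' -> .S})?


Start: S' -> .S
For each item with dot before a nonterminal B, add B -> .γ for every B-production
Closure: [S' -> .S, S -> .cBA, S -> .cc]


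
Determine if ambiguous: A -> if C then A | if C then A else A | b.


dangling else: 'if C then if C then b else b' parses two ways
Ambiguous


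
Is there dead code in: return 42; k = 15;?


statement follows a return and is unreachable
Dead: 'k = 15'


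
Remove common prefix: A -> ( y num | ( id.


Common prefix: '('
Factored: A -> ( A', A' -> y num | id


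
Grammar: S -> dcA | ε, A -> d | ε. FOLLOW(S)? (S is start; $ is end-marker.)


$ ∈ FOLLOW(S). For each A -> αBβ: add FIRST(β)\{ε} to FOLLOW(B); if β nullable, add FOLLOW(A).
FOLLOW(S) = {$}


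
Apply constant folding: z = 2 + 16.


2 + 16 = 18 at compile time
Optimized: z = 18


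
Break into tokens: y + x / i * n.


Scan left to right, longest-match per lexeme
Tokens: ID(y), OP(+), ID(x), OP(/), ID(i), OP(*), ID(n)


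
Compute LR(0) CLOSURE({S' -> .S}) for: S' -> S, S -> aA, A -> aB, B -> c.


Start: S' -> .S
For each item with dot before a nonterminal B, add B -> .γ for every B-production
Closure: [S' -> .S, S -> .aA]


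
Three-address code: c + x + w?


Break into single-operator statements:
t1 = c + x
t2 = t1 + w


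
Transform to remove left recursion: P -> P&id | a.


Left-recursive alternatives: P&id; non-recursive: a
Introduce P': P -> aP', P' -> &idP' | ε


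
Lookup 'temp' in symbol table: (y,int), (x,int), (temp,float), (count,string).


Lookup 'temp' → type float


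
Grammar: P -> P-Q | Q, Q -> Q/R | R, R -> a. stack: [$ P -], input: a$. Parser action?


no handle ('P-' is not any RHS); shift 'a'
Action: shift


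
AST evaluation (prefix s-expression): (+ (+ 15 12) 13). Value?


Evaluate inner: (+ 15 12) = 27
Evaluate root: (+ 27 13) = 40
Result: 40


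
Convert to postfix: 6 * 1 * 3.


Left to right (same or higher precedence on left)
Postfix: 6 1 * 3 *


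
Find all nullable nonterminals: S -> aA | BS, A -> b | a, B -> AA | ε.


A nonterminal is nullable iff some alternative derives ε (directly, or every symbol in it is nullable)
Nullable: {B}


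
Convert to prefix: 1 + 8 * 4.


'*' binds tighter: tree is (+ 1 (* 8 4))
Prefix: + 1 * 8 4


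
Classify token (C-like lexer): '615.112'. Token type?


Pattern: digits with a decimal point
Type: FLOAT_LITERAL


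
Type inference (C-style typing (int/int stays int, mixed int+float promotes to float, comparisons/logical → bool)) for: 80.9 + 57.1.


Operand types: float + float
Rule: mixed int/float promotes to float; int/int stays int
Result type: float


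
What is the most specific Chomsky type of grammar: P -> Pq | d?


Left-linear: every RHS is a terminal or one nonterminal followed by a terminal
Classification: Type 3 (Regular)


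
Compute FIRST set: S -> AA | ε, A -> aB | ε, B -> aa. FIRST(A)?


Per alternative of A: FIRST(aB) = {a}; FIRST(ε) = {ε}
FIRST(A) = {a, ε}


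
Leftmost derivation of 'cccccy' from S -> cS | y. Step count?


Derivation: S => cS => ccS => cccS => ccccS => cccccS => cccccy
Steps: 6


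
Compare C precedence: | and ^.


'^' is bitwise XOR (level 4); '|' is bitwise OR (level 3)
Higher level binds tighter
'^' has higher precedence than '|'


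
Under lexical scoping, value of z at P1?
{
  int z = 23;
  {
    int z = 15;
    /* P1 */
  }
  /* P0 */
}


z declared in the same block as P1
z = 15


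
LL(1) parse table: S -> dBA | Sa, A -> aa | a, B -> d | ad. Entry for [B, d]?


For [B, d]: 'd' ∈ FIRST(d)
Entry: B -> d


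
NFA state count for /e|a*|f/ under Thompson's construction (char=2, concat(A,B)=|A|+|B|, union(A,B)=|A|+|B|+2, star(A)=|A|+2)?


Syntax tree has 3 char leaf(s), 2 union(s), 1 star(s)
chars contribute 3×2 = 6; each union adds +2; each star adds +2
Total: 6 + 4 + 2 = 12 states


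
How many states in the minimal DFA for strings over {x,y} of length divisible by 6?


Track length mod 6: states 0..5, accept at 0
Minimal DFA: 6 states


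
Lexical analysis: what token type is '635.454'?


Pattern: digits with a decimal point
Type: FLOAT_LITERAL


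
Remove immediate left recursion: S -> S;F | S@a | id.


Left-recursive alternatives: S;F, S@a; non-recursive: id
Introduce S': S -> idS', S' -> ;FS' | @aS' | ε


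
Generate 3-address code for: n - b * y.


Break into single-operator statements:
t1 = b * y
t2 = n - t1


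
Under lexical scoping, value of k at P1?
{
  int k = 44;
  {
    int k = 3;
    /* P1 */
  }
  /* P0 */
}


k declared in the same block as P1
k = 3


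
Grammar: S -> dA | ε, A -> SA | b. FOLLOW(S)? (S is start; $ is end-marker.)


$ ∈ FOLLOW(S). For each A -> αBβ: add FIRST(β)\{ε} to FOLLOW(B); if β nullable, add FOLLOW(A).
FOLLOW(S) = {$, b, d}


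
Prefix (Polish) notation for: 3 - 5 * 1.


'*' binds tighter: tree is (- 3 (* 5 1))
Prefix: - 3 * 5 1


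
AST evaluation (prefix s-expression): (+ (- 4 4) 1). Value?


Evaluate inner: (- 4 4) = 0
Evaluate root: (+ 0 1) = 1
Result: 1


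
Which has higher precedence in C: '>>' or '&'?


'>>' is shift (level 8); '&' is bitwise AND (level 5)
Higher level binds tighter
'>>' has higher precedence than '&'


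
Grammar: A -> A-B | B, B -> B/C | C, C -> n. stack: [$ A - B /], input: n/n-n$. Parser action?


no handle; shift 'n'
Action: shift


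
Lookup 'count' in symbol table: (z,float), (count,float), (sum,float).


Lookup 'count' → type float


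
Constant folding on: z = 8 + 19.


8 + 19 = 27 at compile time
Optimized: z = 27


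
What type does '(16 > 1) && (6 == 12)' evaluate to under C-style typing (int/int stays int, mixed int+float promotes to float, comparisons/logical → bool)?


Operand types: bool && bool
Rule: logical operators take bool operands and yield bool
Result type: bool


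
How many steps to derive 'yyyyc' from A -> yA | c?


Derivation: A => yA => yyA => yyyA => yyyyA => yyyyc
Steps: 5


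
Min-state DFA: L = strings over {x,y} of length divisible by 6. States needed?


Track length mod 6: states 0..5, accept at 0
Minimal DFA: 6 states


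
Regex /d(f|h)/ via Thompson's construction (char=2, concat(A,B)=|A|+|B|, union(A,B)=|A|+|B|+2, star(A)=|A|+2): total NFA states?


Syntax tree has 3 char leaf(s), 1 union(s), 0 star(s)
chars contribute 3×2 = 6; each union adds +2; each star adds +2
Total: 6 + 2 + 0 = 8 states


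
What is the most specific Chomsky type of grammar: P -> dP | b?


Right-linear: every RHS is a terminal or a terminal followed by one nonterminal
Classification: Type 3 (Regular)


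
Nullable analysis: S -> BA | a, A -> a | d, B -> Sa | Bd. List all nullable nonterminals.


A nonterminal is nullable iff some alternative derives ε (directly, or every symbol in it is nullable)
Nullable: {}


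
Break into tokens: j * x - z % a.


Scan left to right, longest-match per lexeme
Tokens: ID(j), OP(*), ID(x), OP(-), ID(z), OP(%), ID(a)


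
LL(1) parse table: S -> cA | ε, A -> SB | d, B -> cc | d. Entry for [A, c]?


For [A, c]: 'c' ∈ FIRST(SB)
Entry: A -> SB


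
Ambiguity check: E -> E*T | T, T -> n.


precedence layered via separate nonterminal T: deterministic
Unambiguous


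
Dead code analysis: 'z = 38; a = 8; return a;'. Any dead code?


z is assigned but never read
Dead: 'z = 38'


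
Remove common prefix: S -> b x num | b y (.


Common prefix: 'b'
Factored: S -> b S', S' -> x num | y (


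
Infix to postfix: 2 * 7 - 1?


Left to right (same or higher precedence on left)
Postfix: 2 7 * 1 -


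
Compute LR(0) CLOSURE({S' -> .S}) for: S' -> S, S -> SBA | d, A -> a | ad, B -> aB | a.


Start: S' -> .S
For each item with dot before a nonterminal B, add B -> .γ for every B-production
Closure: [S' -> .S, S -> .SBA, S -> .d]


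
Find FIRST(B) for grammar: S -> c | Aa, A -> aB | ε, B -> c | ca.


Per alternative of B: FIRST(c) = {c}; FIRST(ca) = {c}
FIRST(B) = {c}


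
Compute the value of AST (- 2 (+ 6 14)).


Evaluate inner: (+ 6 14) = 20
Evaluate root: (- 2 20) = -18
Result: -18


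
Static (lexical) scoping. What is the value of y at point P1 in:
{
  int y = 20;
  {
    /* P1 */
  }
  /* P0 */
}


P1's block does not declare y; resolves to the enclosing declaration at depth 0
y = 20


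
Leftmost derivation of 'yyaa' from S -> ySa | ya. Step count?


Derivation: S => ySa => yyaa
Steps: 2


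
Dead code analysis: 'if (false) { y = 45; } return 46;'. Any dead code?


condition is constant false, so the whole block is unreachable
Dead: 'if (false) { y = 45; }'


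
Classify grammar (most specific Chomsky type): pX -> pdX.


LHS has context (more than one symbol) and |LHS| ≤ |RHS|
Classification: Type 1 (Context-Sensitive)


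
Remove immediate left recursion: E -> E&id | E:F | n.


Left-recursive alternatives: E&id, E:F; non-recursive: n
Introduce E': E -> nE', E' -> &idE' | :FE' | ε


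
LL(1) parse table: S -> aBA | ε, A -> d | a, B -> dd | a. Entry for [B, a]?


For [B, a]: 'a' ∈ FIRST(a)
Entry: B -> a


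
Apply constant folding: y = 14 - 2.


14 - 2 = 12 at compile time
Optimized: y = 12


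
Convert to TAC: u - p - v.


Break into single-operator statements:
t1 = u - p
t2 = t1 - v


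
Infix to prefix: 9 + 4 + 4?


left-to-right (same/higher precedence on left): tree is (+ (+ 9 4) 4)
Prefix: + + 9 4 4


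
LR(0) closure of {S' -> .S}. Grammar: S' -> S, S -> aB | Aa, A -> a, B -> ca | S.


Start: S' -> .S
For each item with dot before a nonterminal B, add B -> .γ for every B-production
Closure: [S' -> .S, S -> .aB, S -> .Aa, A -> .a]


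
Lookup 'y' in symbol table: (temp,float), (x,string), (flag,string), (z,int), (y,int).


Lookup 'y' → type int


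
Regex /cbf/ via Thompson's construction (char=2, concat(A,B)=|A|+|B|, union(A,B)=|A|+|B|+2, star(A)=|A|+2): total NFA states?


Syntax tree has 3 char leaf(s), 0 union(s), 0 star(s)
chars contribute 3×2 = 6; each union adds +2; each star adds +2
Total: 6 + 0 + 0 = 6 states


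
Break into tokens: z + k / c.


Scan left to right, longest-match per lexeme
Tokens: ID(z), OP(+), ID(k), OP(/), ID(c)


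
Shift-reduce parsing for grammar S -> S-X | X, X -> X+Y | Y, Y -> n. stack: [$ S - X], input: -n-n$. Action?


handle 'S-X' on top; lookahead ∈ FOLLOW(S) = {-, $}
Action: reduce (S -> S-X)


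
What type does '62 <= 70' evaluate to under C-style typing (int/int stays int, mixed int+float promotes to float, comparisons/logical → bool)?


Operand types: int <= int
Rule: comparison yields bool
Result type: bool


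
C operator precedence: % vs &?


'%' is multiplicative (level 10); '&' is bitwise AND (level 5)
Higher level binds tighter
'%' has higher precedence than '&'


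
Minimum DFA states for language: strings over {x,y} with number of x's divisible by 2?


Track (count of x) mod 2: states 0..1, accept at 0
Minimal DFA: 2 states


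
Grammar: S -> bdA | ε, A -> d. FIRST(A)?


Per alternative of A: FIRST(d) = {d}
FIRST(A) = {d}


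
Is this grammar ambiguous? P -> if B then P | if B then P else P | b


dangling else: 'if B then if B then b else b' parses two ways
Ambiguous


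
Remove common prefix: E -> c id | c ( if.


Common prefix: 'c'
Factored: E -> c E', E' -> id | ( if


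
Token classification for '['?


Pattern: delimiter/punctuation
Type: PUNCTUATION


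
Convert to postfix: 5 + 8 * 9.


* has higher precedence, evaluate 8*9 first
Postfix: 5 8 9 * +


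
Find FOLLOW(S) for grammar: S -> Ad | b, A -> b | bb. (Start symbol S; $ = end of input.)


$ ∈ FOLLOW(S). For each A -> αBβ: add FIRST(β)\{ε} to FOLLOW(B); if β nullable, add FOLLOW(A).
FOLLOW(S) = {$}


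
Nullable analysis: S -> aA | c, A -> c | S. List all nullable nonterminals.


A nonterminal is nullable iff some alternative derives ε (directly, or every symbol in it is nullable)
Nullable: {}


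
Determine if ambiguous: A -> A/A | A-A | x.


'x/x-x' has two parse trees (no precedence encoded between / and -)
Ambiguous


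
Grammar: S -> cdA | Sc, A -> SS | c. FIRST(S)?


Per alternative of S: FIRST(cdA) = {c}; FIRST(Sc) = {c}
FIRST(S) = {c}


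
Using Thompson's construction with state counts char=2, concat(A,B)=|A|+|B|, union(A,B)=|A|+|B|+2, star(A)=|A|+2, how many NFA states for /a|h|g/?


Syntax tree has 3 char leaf(s), 2 union(s), 0 star(s)
chars contribute 3×2 = 6; each union adds +2; each star adds +2
Total: 6 + 4 + 0 = 10 states


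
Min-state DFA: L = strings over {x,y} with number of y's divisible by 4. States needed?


Track (count of y) mod 4: states 0..3, accept at 0
Minimal DFA: 4 states


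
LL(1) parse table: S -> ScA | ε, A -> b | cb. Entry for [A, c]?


For [A, c]: 'c' ∈ FIRST(cb)
Entry: A -> cb


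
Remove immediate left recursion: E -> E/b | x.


Left-recursive alternatives: E/b; non-recursive: x
Introduce E': E -> xE', E' -> /bE' | ε


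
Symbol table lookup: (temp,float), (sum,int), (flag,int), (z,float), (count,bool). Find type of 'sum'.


Lookup 'sum' → type int


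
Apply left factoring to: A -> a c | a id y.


Common prefix: 'a'
Factored: A -> a A', A' -> c | id y


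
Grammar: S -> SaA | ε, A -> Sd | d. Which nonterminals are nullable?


A nonterminal is nullable iff some alternative derives ε (directly, or every symbol in it is nullable)
Nullable: {S}


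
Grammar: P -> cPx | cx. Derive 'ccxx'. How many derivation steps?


Derivation: P => cPx => ccxx
Steps: 2


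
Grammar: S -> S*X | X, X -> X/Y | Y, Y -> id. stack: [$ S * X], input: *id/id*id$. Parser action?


handle 'S*X' on top; lookahead ∈ FOLLOW(S) = {*, $}
Action: reduce (S -> S*X)


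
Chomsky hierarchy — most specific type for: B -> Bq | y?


Left-linear: every RHS is a terminal or one nonterminal followed by a terminal
Classification: Type 3 (Regular)


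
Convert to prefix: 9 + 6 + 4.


left-to-right (same/higher precedence on left): tree is (+ (+ 9 6) 4)
Prefix: + + 9 6 4


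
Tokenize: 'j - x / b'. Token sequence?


Scan left to right, longest-match per lexeme
Tokens: ID(j), OP(-), ID(x), OP(/), ID(b)


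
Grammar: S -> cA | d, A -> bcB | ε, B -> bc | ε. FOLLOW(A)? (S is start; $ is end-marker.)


$ ∈ FOLLOW(S). For each A -> αBβ: add FIRST(β)\{ε} to FOLLOW(B); if β nullable, add FOLLOW(A).
FOLLOW(A) = {$}


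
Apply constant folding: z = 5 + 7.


5 + 7 = 12 at compile time
Optimized: z = 12


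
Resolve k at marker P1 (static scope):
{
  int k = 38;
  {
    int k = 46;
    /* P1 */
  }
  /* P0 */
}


k declared in the same block as P1
k = 46


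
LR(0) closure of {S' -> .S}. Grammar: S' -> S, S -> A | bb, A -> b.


Start: S' -> .S
For each item with dot before a nonterminal B, add B -> .γ for every B-production
Closure: [S' -> .S, S -> .A, S -> .bb, A -> .b]


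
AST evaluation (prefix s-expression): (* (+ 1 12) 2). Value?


Evaluate inner: (+ 1 12) = 13
Evaluate root: (* 13 2) = 26
Result: 26


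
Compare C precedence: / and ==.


'/' is multiplicative (level 10); '==' is equality (level 6)
Higher level binds tighter
'/' has higher precedence than '=='


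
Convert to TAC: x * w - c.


Break into single-operator statements:
t1 = x * w
t2 = t1 - c


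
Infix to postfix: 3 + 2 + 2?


Left to right (same or higher precedence on left)
Postfix: 3 2 + 2 +


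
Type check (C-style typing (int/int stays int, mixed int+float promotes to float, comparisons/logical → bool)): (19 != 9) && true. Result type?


Operand types: bool && bool
Rule: logical operators take bool operands and yield bool
Result type: bool


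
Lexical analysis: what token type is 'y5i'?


Pattern: letter/underscore followed by alphanumerics, not a keyword
Type: IDENTIFIER


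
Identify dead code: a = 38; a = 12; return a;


first assignment to a is overwritten before any read
Dead: 'a = 38'


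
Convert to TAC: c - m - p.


Break into single-operator statements:
t1 = c - m
t2 = t1 - p


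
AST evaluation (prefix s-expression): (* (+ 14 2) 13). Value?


Evaluate inner: (+ 14 2) = 16
Evaluate root: (* 16 13) = 208
Result: 208


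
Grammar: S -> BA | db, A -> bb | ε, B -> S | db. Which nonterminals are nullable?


A nonterminal is nullable iff some alternative derives ε (directly, or every symbol in it is nullable)
Nullable: {A}


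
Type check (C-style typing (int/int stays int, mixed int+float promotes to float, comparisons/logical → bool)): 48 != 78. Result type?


Operand types: int != int
Rule: comparison yields bool
Result type: bool


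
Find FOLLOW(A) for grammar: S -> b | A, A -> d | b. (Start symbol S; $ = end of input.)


$ ∈ FOLLOW(S). For each A -> αBβ: add FIRST(β)\{ε} to FOLLOW(B); if β nullable, add FOLLOW(A).
FOLLOW(A) = {$}


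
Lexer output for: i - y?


Scan left to right, longest-match per lexeme
Tokens: ID(i), OP(-), ID(y)


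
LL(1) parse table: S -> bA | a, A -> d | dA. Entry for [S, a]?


For [S, a]: 'a' ∈ FIRST(a)
Entry: S -> a


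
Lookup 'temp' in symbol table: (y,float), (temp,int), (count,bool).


Lookup 'temp' → type int


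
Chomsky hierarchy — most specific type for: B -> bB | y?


Right-linear: every RHS is a terminal or a terminal followed by one nonterminal
Classification: Type 3 (Regular)


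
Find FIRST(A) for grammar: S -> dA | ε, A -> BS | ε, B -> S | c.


Per alternative of A: FIRST(BS) = {c, d, ε}; FIRST(ε) = {ε}
FIRST(A) = {c, d, ε}


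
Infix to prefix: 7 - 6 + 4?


left-to-right (same/higher precedence on left): tree is (+ (- 7 6) 4)
Prefix: + - 7 6 4


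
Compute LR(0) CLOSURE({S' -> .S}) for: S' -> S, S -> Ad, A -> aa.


Start: S' -> .S
For each item with dot before a nonterminal B, add B -> .γ for every B-production
Closure: [S' -> .S, S -> .Ad, A -> .aa]


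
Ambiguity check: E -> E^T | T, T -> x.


precedence layered via separate nonterminal T: deterministic
Unambiguous


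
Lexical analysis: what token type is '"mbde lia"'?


Pattern: double-quoted sequence
Type: STRING_LITERAL


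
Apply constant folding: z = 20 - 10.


20 - 10 = 10 at compile time
Optimized: z = 10


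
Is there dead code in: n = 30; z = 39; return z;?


n is assigned but never read
Dead: 'n = 30'


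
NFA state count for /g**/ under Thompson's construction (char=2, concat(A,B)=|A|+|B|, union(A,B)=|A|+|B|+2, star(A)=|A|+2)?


Syntax tree has 1 char leaf(s), 0 union(s), 2 star(s)
chars contribute 1×2 = 2; each union adds +2; each star adds +2
Total: 2 + 0 + 4 = 6 states


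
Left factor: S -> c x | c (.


Common prefix: 'c'
Factored: S -> c S', S' -> x | (


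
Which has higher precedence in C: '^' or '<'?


'<' is relational (level 7); '^' is bitwise XOR (level 4)
Higher level binds tighter
'<' has higher precedence than '^'


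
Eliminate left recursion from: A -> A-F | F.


Left-recursive alternatives: A-F; non-recursive: F
Introduce A': A -> FA', A' -> -FA' | ε


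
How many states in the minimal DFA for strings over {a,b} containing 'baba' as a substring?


KMP-style automaton: 4 progress states + 1 absorbing accept = 5
Minimal DFA: 5 states


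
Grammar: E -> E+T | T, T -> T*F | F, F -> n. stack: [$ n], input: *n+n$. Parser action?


'n' on top is the handle for F -> n
Action: reduce (F -> n)


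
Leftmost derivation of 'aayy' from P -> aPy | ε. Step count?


Derivation: P => aPy => aaPyy => aayy
Steps: 3


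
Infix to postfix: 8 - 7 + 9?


Left to right (same or higher precedence on left)
Postfix: 8 7 - 9 +


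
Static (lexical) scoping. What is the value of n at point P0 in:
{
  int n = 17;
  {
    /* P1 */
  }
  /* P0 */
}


n declared in the same block as P0
n = 17


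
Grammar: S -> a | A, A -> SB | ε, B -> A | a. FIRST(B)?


Per alternative of B: FIRST(A) = {a, ε}; FIRST(a) = {a}
FIRST(B) = {a, ε}


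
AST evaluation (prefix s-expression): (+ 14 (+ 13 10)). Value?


Evaluate inner: (+ 13 10) = 23
Evaluate root: (+ 14 23) = 37
Result: 37


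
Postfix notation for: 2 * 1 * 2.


Left to right (same or higher precedence on left)
Postfix: 2 1 * 2 *


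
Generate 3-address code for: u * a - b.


Break into single-operator statements:
t1 = u * a
t2 = t1 - b


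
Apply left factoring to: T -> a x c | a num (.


Common prefix: 'a'
Factored: T -> a T', T' -> x c | num (


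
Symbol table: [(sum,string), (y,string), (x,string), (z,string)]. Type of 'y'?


Lookup 'y' → type string


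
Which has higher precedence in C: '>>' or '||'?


'>>' is shift (level 8); '||' is logical OR (level 1)
Higher level binds tighter
'>>' has higher precedence than '||'


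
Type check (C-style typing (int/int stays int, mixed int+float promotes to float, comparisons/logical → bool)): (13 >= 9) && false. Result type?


Operand types: bool && bool
Rule: logical operators take bool operands and yield bool
Result type: bool


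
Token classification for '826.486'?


Pattern: digits with a decimal point
Type: FLOAT_LITERAL


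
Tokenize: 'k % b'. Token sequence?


Scan left to right, longest-match per lexeme
Tokens: ID(k), OP(%), ID(b)


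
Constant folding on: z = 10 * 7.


10 * 7 = 70 at compile time
Optimized: z = 70


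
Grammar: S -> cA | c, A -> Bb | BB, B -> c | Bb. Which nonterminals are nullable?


A nonterminal is nullable iff some alternative derives ε (directly, or every symbol in it is nullable)
Nullable: {}


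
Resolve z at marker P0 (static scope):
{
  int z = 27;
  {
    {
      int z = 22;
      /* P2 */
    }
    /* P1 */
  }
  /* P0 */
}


z declared in the same block as P0
z = 27


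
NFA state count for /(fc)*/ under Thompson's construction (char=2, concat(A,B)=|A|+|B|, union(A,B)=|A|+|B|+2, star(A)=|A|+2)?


Syntax tree has 2 char leaf(s), 0 union(s), 1 star(s)
chars contribute 2×2 = 4; each union adds +2; each star adds +2
Total: 4 + 0 + 2 = 6 states


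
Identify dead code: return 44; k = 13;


statement follows a return and is unreachable
Dead: 'k = 13'


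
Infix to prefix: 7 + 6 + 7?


left-to-right (same/higher precedence on left): tree is (+ (+ 7 6) 7)
Prefix: + + 7 6 7


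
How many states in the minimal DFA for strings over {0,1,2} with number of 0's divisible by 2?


Track (count of 0) mod 2: states 0..1, accept at 0
Minimal DFA: 2 states


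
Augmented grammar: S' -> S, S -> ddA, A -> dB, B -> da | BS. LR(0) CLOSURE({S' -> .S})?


Start: S' -> .S
For each item with dot before a nonterminal B, add B -> .γ for every B-production
Closure: [S' -> .S, S -> .ddA]


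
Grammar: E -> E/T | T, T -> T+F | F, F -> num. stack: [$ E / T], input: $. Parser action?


handle 'E/T' on top; lookahead ∈ FOLLOW(E) = {/, $}
Action: reduce (E -> E/T)


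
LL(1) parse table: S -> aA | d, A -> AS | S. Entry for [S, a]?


For [S, a]: 'a' ∈ FIRST(aA)
Entry: S -> aA


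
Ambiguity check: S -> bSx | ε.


balanced b^n…x^n: each string has a unique parse
Unambiguous


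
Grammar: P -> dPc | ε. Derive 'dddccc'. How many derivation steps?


Derivation: P => dPc => ddPcc => dddPccc => dddccc
Steps: 4


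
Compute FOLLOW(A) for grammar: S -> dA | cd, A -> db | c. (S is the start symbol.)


$ ∈ FOLLOW(S). For each A -> αBβ: add FIRST(β)\{ε} to FOLLOW(B); if β nullable, add FOLLOW(A).
FOLLOW(A) = {$}
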